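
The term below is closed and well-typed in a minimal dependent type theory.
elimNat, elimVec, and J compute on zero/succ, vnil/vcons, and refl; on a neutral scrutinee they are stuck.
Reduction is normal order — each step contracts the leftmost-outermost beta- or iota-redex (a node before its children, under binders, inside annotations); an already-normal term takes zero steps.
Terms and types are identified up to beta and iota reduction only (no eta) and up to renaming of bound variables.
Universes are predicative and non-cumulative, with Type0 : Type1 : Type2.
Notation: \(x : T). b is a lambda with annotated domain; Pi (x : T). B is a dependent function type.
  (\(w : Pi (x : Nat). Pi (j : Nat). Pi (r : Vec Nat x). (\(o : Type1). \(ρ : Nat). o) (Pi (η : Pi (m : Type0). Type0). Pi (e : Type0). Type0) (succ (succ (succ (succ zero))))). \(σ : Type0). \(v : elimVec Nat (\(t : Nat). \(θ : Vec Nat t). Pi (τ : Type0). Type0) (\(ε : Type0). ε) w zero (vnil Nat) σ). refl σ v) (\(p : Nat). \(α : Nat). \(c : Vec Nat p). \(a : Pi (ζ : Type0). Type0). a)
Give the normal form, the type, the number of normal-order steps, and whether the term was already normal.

reduced normal form:
  \(w : Type0). \(x : w). refl w x
the term's type:
  Pi (w : Type0). Pi (x : w). Eq w x x
steps to reach normal form (normal order): 3
started in normal form: no
first contracted redex: a beta-redex


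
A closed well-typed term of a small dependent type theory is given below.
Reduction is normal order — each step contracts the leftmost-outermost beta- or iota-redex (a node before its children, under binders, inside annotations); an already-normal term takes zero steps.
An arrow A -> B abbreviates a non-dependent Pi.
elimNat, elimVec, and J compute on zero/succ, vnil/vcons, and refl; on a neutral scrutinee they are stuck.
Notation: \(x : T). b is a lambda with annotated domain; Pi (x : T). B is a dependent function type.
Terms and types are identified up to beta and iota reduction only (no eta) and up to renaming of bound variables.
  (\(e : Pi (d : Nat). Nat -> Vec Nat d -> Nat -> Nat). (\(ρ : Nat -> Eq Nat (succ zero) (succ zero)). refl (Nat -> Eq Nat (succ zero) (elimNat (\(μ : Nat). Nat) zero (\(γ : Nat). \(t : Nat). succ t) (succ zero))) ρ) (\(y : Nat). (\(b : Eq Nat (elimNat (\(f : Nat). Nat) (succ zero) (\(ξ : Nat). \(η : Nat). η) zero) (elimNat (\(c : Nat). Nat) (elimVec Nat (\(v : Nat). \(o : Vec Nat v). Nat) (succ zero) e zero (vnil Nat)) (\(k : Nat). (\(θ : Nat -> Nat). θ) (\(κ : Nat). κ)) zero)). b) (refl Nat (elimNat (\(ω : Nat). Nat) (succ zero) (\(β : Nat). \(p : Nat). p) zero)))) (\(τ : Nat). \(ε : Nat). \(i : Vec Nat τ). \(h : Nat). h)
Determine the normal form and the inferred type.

normal form:
  refl (Nat -> Eq Nat (succ zero) (succ zero)) (\(e : Nat). refl Nat (succ zero))
the term's type:
  Eq (Nat -> Eq Nat (succ zero) (succ zero)) (\(e : Nat). refl Nat (succ zero)) (\(d : Nat). refl Nat (succ zero))
observation: the leftmost-outermost redex is a beta-redex, and normalization takes 8 steps.


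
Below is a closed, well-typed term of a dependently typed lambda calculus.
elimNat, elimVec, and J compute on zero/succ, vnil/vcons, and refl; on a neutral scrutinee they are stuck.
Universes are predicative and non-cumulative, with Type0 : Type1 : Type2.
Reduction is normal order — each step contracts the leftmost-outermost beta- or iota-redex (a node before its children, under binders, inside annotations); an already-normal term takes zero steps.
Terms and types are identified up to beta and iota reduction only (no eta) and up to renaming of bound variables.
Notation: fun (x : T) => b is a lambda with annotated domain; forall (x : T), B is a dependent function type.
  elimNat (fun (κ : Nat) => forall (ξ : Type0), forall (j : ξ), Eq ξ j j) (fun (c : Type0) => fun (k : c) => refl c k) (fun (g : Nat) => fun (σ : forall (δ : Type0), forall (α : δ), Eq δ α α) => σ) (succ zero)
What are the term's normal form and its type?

resulting normal form:
  fun (κ : Type0) => fun (ξ : κ) => refl κ ξ
the term's type:
  forall (κ : Type0), forall (ξ : κ), Eq κ ξ ξ
observation: reduction starts at an elimNat iota-redex, and 4 normal-order steps reach the normal form.


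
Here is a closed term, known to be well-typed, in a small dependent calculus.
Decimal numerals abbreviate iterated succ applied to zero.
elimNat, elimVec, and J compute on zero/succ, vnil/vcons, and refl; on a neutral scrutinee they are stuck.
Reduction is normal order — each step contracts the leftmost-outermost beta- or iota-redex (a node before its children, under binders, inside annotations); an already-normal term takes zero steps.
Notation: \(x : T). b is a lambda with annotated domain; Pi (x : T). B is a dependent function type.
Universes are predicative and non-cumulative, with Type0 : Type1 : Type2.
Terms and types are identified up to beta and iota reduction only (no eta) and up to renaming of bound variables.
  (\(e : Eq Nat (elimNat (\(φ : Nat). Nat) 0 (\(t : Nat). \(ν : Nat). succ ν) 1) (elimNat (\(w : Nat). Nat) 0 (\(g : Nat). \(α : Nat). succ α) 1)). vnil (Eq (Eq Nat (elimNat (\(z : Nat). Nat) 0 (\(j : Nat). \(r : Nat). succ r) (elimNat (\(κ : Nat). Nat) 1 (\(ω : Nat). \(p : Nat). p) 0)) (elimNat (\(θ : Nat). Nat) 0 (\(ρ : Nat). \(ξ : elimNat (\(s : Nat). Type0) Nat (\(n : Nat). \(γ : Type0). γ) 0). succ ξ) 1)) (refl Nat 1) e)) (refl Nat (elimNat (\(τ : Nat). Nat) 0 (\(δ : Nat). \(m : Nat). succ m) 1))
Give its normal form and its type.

normal form:
  vnil (Eq (Eq Nat 1 1) (refl Nat 1) (refl Nat 1))
the term's type:
  Vec (Eq (Eq Nat 1 1) (refl Nat 1) (refl Nat 1)) 0
observation: normalization takes exactly 14 steps under the normal-order strategy.


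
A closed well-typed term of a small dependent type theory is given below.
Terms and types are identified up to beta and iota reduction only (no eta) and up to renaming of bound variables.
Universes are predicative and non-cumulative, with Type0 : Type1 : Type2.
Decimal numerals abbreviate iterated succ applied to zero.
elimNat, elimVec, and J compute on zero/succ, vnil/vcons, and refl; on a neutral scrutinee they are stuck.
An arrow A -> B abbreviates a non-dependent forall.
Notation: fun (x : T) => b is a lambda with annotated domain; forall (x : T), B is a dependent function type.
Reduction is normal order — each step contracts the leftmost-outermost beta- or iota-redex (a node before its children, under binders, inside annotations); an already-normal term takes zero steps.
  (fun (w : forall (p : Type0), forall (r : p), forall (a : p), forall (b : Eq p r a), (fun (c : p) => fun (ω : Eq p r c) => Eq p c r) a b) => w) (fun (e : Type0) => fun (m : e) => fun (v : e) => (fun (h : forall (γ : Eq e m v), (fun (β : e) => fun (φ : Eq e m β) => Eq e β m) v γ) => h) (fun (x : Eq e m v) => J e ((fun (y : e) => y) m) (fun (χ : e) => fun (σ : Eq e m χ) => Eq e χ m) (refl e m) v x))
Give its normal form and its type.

normal form:
  fun (w : Type0) => fun (p : w) => fun (r : w) => fun (a : Eq w p r) => J w p (fun (b : w) => fun (c : Eq w p b) => Eq w b p) (refl w p) r a
the term's type:
  forall (w : Type0), forall (p : w), forall (r : w), Eq w p r -> Eq w r p


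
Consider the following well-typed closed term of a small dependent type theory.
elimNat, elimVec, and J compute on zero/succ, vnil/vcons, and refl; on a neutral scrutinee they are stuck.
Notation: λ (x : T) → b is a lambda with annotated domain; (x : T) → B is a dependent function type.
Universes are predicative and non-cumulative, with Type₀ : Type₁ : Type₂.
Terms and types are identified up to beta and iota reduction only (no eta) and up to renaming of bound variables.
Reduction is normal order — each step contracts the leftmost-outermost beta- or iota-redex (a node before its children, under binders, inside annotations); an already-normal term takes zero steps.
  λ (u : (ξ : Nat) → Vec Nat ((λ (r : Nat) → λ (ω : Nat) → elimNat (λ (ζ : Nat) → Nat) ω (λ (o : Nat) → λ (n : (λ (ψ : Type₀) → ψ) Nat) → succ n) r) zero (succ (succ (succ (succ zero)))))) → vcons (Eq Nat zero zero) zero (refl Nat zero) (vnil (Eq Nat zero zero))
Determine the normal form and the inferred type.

normal form:
  λ (u : (ξ : Nat) → Vec Nat (succ (succ (succ (succ zero))))) → vcons (Eq Nat zero zero) zero (refl Nat zero) (vnil (Eq Nat zero zero))
inferred type:
  (u : (ξ : Nat) → Vec Nat (succ (succ (succ (succ zero))))) → Vec (Eq Nat zero zero) (succ zero)
observation: normalization takes exactly 3 steps under the normal-order strategy.


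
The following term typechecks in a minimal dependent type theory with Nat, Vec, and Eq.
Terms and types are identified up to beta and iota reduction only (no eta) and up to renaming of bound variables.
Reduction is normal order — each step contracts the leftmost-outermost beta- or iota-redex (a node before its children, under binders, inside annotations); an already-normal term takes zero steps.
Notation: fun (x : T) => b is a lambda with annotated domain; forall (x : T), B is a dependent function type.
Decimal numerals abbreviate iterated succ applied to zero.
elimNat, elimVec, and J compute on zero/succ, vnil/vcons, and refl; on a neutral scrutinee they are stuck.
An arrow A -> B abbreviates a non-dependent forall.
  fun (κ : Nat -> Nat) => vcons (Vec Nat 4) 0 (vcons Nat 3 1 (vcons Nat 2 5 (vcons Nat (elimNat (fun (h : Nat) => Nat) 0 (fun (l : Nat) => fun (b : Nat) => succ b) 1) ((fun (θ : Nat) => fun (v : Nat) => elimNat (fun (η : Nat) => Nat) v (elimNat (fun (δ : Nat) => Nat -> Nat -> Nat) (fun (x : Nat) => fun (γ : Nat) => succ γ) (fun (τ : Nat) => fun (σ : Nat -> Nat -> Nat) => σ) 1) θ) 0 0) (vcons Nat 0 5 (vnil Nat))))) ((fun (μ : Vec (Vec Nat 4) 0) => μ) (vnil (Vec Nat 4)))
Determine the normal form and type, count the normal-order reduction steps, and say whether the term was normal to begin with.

reduced normal form:
  fun (κ : Nat -> Nat) => vcons (Vec Nat 4) 0 (vcons Nat 3 1 (vcons Nat 2 5 (vcons Nat 1 0 (vcons Nat 0 5 (vnil Nat))))) (vnil (Vec Nat 4))
inferred type:
  (Nat -> Nat) -> Vec (Vec Nat 4) 1
reduction steps (normal order): 8
already normal: no
first contracted redex: an elimNat iota-redex


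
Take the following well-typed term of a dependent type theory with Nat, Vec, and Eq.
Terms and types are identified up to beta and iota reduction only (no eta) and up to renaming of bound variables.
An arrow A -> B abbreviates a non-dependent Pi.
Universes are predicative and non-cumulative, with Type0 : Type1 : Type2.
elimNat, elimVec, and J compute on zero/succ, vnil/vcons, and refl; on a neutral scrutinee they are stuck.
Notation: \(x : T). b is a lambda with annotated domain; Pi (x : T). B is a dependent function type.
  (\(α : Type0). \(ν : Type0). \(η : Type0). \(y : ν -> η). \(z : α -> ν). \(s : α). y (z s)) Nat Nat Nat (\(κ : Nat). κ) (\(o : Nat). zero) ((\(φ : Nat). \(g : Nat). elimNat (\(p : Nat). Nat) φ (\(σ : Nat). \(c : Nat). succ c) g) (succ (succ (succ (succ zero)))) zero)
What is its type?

type:
  Nat


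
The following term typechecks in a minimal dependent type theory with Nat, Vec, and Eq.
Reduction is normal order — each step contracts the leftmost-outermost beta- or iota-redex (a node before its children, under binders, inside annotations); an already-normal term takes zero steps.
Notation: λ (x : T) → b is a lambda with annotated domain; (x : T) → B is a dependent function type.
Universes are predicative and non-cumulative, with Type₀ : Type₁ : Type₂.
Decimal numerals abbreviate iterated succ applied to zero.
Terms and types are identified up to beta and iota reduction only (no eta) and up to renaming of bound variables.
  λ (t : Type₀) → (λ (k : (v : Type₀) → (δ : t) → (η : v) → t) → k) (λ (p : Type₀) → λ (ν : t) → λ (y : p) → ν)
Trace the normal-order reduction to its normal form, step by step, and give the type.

normal-order reduction:
  λ (t : Type₀) → (λ (k : (v : Type₀) → (δ : t) → (η : v) → t) → k) (λ (p : Type₀) → λ (ν : t) → λ (y : p) → ν)
  ~> λ (t : Type₀) → λ (k : Type₀) → λ (v : t) → λ (δ : k) → v
inferred type:
  (t : Type₀) → (k : Type₀) → (v : t) → (δ : k) → t


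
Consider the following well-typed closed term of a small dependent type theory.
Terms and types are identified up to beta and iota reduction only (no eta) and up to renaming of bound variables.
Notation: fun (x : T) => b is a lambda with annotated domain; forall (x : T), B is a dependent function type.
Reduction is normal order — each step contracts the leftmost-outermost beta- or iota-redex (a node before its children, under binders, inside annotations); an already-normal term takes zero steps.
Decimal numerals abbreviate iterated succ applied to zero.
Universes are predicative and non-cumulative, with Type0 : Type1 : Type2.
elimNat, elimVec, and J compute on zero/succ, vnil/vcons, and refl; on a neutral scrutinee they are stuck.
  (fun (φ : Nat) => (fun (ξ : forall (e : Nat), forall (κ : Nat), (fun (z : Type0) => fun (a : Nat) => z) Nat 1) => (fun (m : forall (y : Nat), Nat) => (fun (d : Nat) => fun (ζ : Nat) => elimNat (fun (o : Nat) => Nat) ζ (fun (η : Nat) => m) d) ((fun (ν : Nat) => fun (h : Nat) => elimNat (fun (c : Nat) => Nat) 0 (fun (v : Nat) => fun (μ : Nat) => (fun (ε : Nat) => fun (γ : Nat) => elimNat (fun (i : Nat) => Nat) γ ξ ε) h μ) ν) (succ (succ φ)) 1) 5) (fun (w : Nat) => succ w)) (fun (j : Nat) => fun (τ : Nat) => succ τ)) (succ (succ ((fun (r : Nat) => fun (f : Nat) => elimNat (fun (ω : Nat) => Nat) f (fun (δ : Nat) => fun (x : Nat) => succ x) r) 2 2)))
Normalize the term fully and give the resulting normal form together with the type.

normal form:
  13
the term's type:
  Nat
observation: the first redex contracted is a beta-redex; the normal form is reached in 96 normal-order steps.


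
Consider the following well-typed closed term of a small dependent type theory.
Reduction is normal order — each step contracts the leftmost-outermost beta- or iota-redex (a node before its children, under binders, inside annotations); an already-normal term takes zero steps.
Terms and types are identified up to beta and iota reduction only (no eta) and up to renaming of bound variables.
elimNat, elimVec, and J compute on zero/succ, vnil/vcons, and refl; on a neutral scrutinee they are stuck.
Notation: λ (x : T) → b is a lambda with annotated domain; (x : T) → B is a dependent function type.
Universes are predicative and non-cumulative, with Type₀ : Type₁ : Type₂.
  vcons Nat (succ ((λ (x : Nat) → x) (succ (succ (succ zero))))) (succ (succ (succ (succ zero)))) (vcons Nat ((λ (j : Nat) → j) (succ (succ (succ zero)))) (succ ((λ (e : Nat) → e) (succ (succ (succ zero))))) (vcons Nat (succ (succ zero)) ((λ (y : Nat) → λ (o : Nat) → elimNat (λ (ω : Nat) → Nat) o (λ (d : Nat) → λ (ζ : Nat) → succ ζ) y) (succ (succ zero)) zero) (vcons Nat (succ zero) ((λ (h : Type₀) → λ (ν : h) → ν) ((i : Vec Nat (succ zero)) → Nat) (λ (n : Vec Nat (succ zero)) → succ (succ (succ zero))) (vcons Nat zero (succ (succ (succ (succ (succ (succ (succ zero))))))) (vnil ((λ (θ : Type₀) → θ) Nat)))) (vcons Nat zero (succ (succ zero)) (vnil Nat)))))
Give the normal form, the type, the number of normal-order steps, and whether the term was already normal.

normal form:
  vcons Nat (succ (succ (succ (succ zero)))) (succ (succ (succ (succ zero)))) (vcons Nat (succ (succ (succ zero))) (succ (succ (succ (succ zero)))) (vcons Nat (succ (succ zero)) (succ (succ zero)) (vcons Nat (succ zero) (succ (succ (succ zero))) (vcons Nat zero (succ (succ zero)) (vnil Nat)))))
the term's type:
  Vec Nat (succ (succ (succ (succ (succ zero)))))
normal-order step count: 15
already normal: no
first contracted redex: a beta-redex


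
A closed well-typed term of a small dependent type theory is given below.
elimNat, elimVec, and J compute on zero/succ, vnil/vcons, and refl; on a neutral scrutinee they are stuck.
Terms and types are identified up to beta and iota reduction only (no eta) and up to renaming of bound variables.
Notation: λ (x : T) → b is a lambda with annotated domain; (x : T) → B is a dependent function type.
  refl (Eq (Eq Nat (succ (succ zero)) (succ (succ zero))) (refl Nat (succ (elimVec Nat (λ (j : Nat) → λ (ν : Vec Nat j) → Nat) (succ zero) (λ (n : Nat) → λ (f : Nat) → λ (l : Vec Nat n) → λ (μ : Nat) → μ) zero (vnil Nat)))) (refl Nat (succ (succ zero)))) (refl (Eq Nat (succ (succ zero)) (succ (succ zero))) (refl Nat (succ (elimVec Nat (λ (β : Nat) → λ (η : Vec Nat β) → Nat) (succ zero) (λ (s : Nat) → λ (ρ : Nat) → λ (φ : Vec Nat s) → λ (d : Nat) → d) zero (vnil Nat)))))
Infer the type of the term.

type:
  Eq (Eq (Eq Nat (succ (succ zero)) (succ (succ zero))) (refl Nat (succ (succ zero))) (refl Nat (succ (succ zero)))) (refl (Eq Nat (succ (succ zero)) (succ (succ zero))) (refl Nat (succ (succ zero)))) (refl (Eq Nat (succ (succ zero)) (succ (succ zero))) (refl Nat (succ (succ zero))))


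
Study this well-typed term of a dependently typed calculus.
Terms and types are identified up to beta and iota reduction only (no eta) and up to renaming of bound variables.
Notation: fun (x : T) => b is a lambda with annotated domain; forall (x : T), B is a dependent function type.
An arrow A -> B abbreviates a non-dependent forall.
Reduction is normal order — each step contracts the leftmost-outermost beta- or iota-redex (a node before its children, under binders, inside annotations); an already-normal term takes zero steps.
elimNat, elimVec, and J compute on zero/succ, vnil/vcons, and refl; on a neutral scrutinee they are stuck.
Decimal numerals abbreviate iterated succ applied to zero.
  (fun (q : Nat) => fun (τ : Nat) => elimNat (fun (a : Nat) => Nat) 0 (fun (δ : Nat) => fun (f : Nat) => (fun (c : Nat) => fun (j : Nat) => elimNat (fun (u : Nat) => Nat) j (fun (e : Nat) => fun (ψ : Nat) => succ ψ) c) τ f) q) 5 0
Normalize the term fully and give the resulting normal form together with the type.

reduced normal form:
  0
type:
  Nat
observation: 33 normal-order steps normalize the term, beginning with a beta-redex.


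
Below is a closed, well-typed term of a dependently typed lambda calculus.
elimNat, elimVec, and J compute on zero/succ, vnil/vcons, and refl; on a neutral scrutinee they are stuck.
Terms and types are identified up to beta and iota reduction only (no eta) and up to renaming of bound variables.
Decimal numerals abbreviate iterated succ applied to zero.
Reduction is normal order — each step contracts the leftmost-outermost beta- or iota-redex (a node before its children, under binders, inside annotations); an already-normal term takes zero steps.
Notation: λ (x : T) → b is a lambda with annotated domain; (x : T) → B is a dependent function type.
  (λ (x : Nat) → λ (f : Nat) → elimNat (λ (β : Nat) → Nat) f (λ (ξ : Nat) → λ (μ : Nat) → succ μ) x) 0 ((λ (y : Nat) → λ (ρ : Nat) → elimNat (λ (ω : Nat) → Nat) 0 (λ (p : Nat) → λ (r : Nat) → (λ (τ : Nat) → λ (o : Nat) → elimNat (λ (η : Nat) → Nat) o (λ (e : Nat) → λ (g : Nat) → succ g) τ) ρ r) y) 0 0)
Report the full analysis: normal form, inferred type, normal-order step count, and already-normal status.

reduced normal form:
  0
the term's type:
  Nat
reduction steps (normal order): 6
started in normal form: no
first contracted redex: a beta-redex


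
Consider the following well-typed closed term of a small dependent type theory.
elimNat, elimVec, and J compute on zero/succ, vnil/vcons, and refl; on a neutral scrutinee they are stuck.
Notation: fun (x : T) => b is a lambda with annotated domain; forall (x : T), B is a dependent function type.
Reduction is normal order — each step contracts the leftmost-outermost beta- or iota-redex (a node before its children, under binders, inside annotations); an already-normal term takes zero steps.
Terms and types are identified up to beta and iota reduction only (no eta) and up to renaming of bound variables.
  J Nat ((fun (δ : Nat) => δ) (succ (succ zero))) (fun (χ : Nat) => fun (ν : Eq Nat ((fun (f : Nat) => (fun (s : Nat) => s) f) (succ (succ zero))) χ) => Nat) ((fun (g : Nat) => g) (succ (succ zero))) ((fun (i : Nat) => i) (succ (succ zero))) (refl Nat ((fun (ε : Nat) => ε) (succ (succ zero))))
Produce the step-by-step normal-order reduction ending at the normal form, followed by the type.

normal-order reduction:
  J Nat ((fun (δ : Nat) => δ) (succ (succ zero))) (fun (χ : Nat) => fun (ν : Eq Nat ((fun (f : Nat) => (fun (s : Nat) => s) f) (succ (succ zero))) χ) => Nat) ((fun (g : Nat) => g) (succ (succ zero))) ((fun (i : Nat) => i) (succ (succ zero))) (refl Nat ((fun (ε : Nat) => ε) (succ (succ zero))))
  ~> (fun (δ : Nat) => δ) (succ (succ zero))
  ~> succ (succ zero)
type:
  Nat


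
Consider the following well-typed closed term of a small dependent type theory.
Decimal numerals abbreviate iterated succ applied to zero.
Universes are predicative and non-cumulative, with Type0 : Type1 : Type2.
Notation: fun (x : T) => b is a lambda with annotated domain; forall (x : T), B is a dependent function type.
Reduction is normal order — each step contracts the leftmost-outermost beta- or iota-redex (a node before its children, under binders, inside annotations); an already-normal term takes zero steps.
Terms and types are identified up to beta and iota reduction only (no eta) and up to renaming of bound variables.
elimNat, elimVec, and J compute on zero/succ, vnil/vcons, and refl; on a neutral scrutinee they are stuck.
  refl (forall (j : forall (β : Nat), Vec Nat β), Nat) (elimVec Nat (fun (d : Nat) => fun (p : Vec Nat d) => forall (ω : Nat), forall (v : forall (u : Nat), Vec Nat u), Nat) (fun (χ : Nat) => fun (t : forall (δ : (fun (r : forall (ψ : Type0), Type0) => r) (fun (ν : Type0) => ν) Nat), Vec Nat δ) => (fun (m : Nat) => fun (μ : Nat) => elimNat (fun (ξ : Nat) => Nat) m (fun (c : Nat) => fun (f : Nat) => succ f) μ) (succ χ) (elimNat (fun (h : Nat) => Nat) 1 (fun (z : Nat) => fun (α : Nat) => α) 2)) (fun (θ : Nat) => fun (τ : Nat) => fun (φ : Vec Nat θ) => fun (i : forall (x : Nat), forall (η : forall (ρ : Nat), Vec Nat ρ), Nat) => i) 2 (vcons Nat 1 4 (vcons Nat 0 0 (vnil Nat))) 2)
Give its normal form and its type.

reduced normal form:
  refl (forall (j : forall (β : Nat), Vec Nat β), Nat) (fun (d : forall (p : Nat), Vec Nat p) => 4)
the term's type:
  Eq (forall (j : forall (β : Nat), Vec Nat β), Nat) (fun (d : forall (p : Nat), Vec Nat p) => 4) (fun (ω : forall (v : Nat), Vec Nat v) => 4)


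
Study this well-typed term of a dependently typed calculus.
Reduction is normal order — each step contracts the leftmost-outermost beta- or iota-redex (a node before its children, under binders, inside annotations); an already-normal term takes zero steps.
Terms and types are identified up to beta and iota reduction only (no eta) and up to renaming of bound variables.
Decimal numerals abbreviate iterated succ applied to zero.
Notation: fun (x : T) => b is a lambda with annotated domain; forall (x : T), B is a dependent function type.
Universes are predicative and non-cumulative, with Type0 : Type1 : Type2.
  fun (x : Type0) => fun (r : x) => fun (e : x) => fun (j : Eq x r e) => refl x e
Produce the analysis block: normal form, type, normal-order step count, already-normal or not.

normal form:
  fun (x : Type0) => fun (r : x) => fun (e : x) => fun (j : Eq x r e) => refl x e
inferred type:
  forall (x : Type0), forall (r : x), forall (e : x), forall (j : Eq x r e), Eq x e e
steps to reach normal form (normal order): 0
already normal: yes


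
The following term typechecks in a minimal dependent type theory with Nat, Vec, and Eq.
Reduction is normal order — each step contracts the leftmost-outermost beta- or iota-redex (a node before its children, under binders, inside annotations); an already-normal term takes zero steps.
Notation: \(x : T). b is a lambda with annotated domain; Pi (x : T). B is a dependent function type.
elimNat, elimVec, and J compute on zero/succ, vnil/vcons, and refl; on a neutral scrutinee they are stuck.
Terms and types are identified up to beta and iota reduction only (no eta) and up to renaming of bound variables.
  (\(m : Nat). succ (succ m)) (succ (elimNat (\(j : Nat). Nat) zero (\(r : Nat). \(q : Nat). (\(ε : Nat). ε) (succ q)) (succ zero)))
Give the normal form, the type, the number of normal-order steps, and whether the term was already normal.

reduced normal form:
  succ (succ (succ (succ zero)))
the term's type:
  Nat
steps to reach normal form (normal order): 6
term was already normal: no
first redex: a beta-redex


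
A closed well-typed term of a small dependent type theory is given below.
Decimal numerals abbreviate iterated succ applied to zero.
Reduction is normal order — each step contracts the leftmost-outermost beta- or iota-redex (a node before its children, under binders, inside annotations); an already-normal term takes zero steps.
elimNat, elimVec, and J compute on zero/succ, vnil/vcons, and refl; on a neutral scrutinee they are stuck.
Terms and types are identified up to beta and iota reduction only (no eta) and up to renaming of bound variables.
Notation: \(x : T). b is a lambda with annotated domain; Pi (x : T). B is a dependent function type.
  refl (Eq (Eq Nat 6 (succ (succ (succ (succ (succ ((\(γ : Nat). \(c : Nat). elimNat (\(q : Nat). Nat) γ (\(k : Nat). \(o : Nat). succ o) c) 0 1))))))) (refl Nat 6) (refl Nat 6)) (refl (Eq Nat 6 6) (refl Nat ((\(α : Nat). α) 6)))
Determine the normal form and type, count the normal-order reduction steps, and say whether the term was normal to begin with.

reduced normal form:
  refl (Eq (Eq Nat 6 6) (refl Nat 6) (refl Nat 6)) (refl (Eq Nat 6 6) (refl Nat 6))
type:
  Eq (Eq (Eq Nat 6 6) (refl Nat 6) (refl Nat 6)) (refl (Eq Nat 6 6) (refl Nat 6)) (refl (Eq Nat 6 6) (refl Nat 6))
steps to reach normal form (normal order): 7
term was already normal: no
first redex: a beta-redex


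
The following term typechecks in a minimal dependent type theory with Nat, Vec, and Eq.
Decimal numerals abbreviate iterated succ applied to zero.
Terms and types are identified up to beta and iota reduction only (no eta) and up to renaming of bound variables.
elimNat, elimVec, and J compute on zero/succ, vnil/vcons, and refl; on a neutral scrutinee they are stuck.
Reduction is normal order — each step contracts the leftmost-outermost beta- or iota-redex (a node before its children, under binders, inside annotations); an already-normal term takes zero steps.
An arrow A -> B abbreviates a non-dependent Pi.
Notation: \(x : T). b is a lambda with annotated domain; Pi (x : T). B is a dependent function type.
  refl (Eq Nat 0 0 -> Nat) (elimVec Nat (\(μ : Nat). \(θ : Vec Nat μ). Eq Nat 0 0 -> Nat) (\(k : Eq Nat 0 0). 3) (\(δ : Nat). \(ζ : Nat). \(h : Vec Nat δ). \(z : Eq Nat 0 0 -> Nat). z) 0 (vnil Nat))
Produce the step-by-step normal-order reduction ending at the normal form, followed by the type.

normal-order reduction:
  refl (Eq Nat 0 0 -> Nat) (elimVec Nat (\(μ : Nat). \(θ : Vec Nat μ). Eq Nat 0 0 -> Nat) (\(k : Eq Nat 0 0). 3) (\(δ : Nat). \(ζ : Nat). \(h : Vec Nat δ). \(z : Eq Nat 0 0 -> Nat). z) 0 (vnil Nat))
  ~> refl (Eq Nat 0 0 -> Nat) (\(μ : Eq Nat 0 0). 3)
the term's type:
  Eq (Eq Nat 0 0 -> Nat) (\(μ : Eq Nat 0 0). 3) (\(θ : Eq Nat 0 0). 3)


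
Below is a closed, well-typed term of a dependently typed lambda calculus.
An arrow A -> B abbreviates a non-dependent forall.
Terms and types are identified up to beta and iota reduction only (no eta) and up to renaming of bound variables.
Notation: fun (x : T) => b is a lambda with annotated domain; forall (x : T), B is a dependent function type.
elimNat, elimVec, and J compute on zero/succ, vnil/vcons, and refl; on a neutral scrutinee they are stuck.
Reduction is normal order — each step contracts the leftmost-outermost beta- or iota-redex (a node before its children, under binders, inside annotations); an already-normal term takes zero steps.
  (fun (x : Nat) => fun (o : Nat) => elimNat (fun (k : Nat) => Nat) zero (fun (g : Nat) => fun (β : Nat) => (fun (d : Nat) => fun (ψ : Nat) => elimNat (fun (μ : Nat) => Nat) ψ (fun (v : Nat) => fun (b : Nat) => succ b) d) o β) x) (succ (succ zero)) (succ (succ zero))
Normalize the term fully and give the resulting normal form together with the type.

reduced normal form:
  succ (succ (succ (succ zero)))
type:
  Nat
observation: contracting a beta-redex first, the term normalizes in 27 steps.


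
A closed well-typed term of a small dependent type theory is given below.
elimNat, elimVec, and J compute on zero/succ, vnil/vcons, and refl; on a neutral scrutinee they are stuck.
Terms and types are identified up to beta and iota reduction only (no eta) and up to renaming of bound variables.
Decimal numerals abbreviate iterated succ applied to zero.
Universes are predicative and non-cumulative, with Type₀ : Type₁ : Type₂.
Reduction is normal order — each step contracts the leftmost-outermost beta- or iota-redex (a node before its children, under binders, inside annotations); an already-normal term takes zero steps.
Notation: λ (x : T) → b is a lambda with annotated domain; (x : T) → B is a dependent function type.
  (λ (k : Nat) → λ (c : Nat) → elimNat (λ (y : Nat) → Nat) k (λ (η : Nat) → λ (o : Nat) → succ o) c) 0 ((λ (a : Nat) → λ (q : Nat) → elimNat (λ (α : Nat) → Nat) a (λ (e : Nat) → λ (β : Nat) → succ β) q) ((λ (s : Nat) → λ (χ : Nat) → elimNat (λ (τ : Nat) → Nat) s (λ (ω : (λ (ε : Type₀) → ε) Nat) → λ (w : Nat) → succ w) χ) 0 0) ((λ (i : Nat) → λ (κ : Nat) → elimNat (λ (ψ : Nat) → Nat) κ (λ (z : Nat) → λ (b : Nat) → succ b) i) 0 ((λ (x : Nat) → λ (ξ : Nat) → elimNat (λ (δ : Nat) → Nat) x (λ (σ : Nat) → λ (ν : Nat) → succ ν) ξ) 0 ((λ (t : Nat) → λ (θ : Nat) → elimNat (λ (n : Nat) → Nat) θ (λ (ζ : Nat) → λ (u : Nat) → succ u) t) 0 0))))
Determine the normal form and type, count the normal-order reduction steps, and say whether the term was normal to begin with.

normal form:
  0
the term's type:
  Nat
normal-order step count: 18
term was already normal: no
first redex: a beta-redex


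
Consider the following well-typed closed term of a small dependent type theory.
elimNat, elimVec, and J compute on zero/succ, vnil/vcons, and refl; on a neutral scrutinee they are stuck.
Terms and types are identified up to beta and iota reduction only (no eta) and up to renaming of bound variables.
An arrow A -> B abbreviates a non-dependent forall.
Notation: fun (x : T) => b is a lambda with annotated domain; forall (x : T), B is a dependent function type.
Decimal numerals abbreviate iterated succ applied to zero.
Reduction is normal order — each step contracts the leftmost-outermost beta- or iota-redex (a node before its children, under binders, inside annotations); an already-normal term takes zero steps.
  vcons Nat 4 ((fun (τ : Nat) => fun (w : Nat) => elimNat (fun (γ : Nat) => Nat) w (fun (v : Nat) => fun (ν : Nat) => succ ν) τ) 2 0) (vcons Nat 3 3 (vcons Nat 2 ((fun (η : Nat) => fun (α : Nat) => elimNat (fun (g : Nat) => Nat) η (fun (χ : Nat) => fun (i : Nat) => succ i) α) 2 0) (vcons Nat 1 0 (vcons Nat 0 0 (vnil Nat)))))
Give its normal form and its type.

reduced normal form:
  vcons Nat 4 2 (vcons Nat 3 3 (vcons Nat 2 2 (vcons Nat 1 0 (vcons Nat 0 0 (vnil Nat)))))
inferred type:
  Vec Nat 5
observation: the leftmost-outermost redex is a beta-redex, and normalization takes 12 steps.


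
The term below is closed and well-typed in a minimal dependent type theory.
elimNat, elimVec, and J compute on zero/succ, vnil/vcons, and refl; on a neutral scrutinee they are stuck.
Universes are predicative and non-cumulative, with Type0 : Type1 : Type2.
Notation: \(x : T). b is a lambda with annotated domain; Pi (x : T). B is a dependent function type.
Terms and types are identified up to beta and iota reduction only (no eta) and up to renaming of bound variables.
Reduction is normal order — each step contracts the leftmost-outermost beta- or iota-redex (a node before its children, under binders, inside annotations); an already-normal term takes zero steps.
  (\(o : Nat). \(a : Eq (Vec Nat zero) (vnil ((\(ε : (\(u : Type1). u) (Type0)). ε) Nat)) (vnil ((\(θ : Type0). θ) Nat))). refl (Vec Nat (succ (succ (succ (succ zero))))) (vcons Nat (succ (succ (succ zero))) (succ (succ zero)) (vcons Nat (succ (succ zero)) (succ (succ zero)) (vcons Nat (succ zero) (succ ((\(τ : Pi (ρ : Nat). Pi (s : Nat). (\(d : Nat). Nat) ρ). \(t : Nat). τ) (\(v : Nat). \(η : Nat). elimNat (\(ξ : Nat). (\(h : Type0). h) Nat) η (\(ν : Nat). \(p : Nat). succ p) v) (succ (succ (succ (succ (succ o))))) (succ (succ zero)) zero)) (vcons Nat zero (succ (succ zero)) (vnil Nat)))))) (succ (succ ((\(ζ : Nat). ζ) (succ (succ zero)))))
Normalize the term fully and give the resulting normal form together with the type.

normal form:
  \(o : Eq (Vec Nat zero) (vnil Nat) (vnil Nat)). refl (Vec Nat (succ (succ (succ (succ zero))))) (vcons Nat (succ (succ (succ zero))) (succ (succ zero)) (vcons Nat (succ (succ zero)) (succ (succ zero)) (vcons Nat (succ zero) (succ (succ (succ zero))) (vcons Nat zero (succ (succ zero)) (vnil Nat)))))
inferred type:
  Pi (o : Eq (Vec Nat zero) (vnil Nat) (vnil Nat)). Eq (Vec Nat (succ (succ (succ (succ zero))))) (vcons Nat (succ (succ (succ zero))) (succ (succ zero)) (vcons Nat (succ (succ zero)) (succ (succ zero)) (vcons Nat (succ zero) (succ (succ (succ zero))) (vcons Nat zero (succ (succ zero)) (vnil Nat))))) (vcons Nat (succ (succ (succ zero))) (succ (succ zero)) (vcons Nat (succ (succ zero)) (succ (succ zero)) (vcons Nat (succ zero) (succ (succ (succ zero))) (vcons Nat zero (succ (succ zero)) (vnil Nat)))))


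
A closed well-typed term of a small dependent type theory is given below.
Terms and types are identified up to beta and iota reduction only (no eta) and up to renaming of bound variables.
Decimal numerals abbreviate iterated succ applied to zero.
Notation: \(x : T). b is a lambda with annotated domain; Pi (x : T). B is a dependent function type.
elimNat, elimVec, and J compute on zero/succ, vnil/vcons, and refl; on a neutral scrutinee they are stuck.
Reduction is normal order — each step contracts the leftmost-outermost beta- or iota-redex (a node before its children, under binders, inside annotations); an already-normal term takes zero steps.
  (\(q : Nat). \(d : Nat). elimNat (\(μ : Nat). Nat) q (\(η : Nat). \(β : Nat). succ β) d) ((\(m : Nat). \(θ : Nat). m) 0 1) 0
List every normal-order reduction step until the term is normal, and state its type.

normal-order reduction:
  (\(q : Nat). \(d : Nat). elimNat (\(μ : Nat). Nat) q (\(η : Nat). \(β : Nat). succ β) d) ((\(m : Nat). \(θ : Nat). m) 0 1) 0
  ~> (\(q : Nat). elimNat (\(d : Nat). Nat) ((\(μ : Nat). \(η : Nat). μ) 0 1) (\(β : Nat). \(m : Nat). succ m) q) 0
  ~> elimNat (\(q : Nat). Nat) ((\(d : Nat). \(μ : Nat). d) 0 1) (\(η : Nat). \(β : Nat). succ β) 0
  ~> (\(q : Nat). \(d : Nat). q) 0 1
  ~> (\(q : Nat). 0) 1
  ~> 0
inferred type:
  Nat


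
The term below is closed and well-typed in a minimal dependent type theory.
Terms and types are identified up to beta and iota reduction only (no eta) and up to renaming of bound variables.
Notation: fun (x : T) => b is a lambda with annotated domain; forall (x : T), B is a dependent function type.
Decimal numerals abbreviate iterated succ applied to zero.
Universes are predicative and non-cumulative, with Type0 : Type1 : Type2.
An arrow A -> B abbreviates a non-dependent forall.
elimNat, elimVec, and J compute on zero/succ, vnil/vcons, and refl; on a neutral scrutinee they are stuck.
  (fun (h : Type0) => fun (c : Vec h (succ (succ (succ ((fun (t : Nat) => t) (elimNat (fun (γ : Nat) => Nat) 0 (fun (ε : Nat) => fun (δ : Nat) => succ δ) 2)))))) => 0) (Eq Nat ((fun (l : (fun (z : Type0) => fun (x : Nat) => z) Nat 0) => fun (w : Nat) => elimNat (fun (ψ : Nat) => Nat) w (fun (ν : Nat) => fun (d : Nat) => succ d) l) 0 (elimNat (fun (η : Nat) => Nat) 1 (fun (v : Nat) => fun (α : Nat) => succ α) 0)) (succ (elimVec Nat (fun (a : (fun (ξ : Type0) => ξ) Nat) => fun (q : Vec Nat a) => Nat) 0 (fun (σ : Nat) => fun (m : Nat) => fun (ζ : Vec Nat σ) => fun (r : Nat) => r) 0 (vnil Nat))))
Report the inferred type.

type:
  Vec (Eq Nat 1 1) 5 -> Nat


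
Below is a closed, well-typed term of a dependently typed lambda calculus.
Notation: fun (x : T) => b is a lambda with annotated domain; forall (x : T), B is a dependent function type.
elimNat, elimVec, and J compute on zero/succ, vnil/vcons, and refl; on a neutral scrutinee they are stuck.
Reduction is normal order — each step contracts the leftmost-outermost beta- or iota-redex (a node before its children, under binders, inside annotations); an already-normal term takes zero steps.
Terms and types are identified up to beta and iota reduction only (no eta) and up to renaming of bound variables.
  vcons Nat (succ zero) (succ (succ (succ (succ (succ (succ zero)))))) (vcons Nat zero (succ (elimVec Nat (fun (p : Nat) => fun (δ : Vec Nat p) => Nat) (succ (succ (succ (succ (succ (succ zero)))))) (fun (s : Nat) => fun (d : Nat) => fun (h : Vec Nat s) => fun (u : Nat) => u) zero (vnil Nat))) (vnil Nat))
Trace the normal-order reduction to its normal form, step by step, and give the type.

normal-order reduction:
  vcons Nat (succ zero) (succ (succ (succ (succ (succ (succ zero)))))) (vcons Nat zero (succ (elimVec Nat (fun (p : Nat) => fun (δ : Vec Nat p) => Nat) (succ (succ (succ (succ (succ (succ zero)))))) (fun (s : Nat) => fun (d : Nat) => fun (h : Vec Nat s) => fun (u : Nat) => u) zero (vnil Nat))) (vnil Nat))
  ~> vcons Nat (succ zero) (succ (succ (succ (succ (succ (succ zero)))))) (vcons Nat zero (succ (succ (succ (succ (succ (succ (succ zero))))))) (vnil Nat))
type:
  Vec Nat (succ (succ zero))


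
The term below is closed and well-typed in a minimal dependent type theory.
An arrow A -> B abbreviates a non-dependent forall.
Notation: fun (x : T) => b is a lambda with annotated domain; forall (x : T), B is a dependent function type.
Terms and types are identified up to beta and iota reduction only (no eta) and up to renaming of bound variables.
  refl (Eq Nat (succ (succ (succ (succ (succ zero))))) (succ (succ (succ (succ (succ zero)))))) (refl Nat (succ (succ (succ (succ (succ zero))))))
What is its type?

the term's type:
  Eq (Eq Nat (succ (succ (succ (succ (succ zero))))) (succ (succ (succ (succ (succ zero)))))) (refl Nat (succ (succ (succ (succ (succ zero)))))) (refl Nat (succ (succ (succ (succ (succ zero))))))


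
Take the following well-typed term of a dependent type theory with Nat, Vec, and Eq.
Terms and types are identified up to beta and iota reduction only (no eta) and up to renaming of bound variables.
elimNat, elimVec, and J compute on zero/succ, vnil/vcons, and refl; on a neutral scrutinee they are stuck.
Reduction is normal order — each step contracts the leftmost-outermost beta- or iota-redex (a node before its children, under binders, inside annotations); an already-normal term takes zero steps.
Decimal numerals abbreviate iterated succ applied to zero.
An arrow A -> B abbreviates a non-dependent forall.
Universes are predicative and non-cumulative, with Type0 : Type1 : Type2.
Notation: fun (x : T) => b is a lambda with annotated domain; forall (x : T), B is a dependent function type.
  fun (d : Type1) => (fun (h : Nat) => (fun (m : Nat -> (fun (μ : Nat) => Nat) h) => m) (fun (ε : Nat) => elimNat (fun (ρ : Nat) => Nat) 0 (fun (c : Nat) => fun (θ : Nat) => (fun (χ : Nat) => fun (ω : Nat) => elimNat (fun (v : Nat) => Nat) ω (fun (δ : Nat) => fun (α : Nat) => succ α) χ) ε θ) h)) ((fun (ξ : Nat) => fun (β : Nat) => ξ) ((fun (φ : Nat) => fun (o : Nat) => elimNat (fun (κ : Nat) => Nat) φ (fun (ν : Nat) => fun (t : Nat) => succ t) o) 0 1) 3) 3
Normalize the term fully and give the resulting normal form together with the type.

reduced normal form:
  fun (d : Type1) => 3
inferred type:
  Type1 -> Nat
observation: the term reaches its normal form after 27 normal-order steps.
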